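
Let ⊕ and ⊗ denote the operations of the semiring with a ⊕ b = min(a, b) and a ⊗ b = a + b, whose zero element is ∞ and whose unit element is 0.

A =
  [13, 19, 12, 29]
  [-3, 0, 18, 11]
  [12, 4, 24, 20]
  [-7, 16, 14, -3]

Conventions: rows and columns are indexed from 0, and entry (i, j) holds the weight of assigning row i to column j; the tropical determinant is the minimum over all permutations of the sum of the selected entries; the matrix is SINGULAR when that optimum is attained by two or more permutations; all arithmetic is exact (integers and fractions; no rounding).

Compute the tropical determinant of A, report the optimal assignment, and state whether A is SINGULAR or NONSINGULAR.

σ = (0, 1, 2, 3): 13 + 0 + 24 + (-3) = 34
σ = (0, 1, 3, 2): 13 + 0 + 20 + 14 = 47
σ = (0, 2, 1, 3): 13 + 18 + 4 + (-3) = 32
σ = (0, 2, 3, 1): 13 + 18 + 20 + 16 = 67
σ = (0, 3, 1, 2): 13 + 11 + 4 + 14 = 42
σ = (0, 3, 2, 1): 13 + 11 + 24 + 16 = 64
σ = (1, 0, 2, 3): 19 + (-3) + 24 + (-3) = 37
σ = (1, 0, 3, 2): 19 + (-3) + 20 + 14 = 50
σ = (1, 2, 0, 3): 19 + 18 + 12 + (-3) = 46
σ = (1, 2, 3, 0): 19 + 18 + 20 + (-7) = 50
σ = (1, 3, 0, 2): 19 + 11 + 12 + 14 = 56
σ = (1, 3, 2, 0): 19 + 11 + 24 + (-7) = 47
σ = (2, 0, 1, 3): 12 + (-3) + 4 + (-3) = 10
σ = (2, 0, 3, 1): 12 + (-3) + 20 + 16 = 45
σ = (2, 1, 0, 3): 12 + 0 + 12 + (-3) = 21
σ = (2, 1, 3, 0): 12 + 0 + 20 + (-7) = 25
σ = (2, 3, 0, 1): 12 + 11 + 12 + 16 = 51
σ = (2, 3, 1, 0): 12 + 11 + 4 + (-7) = 20
σ = (3, 0, 1, 2): 29 + (-3) + 4 + 14 = 44
σ = (3, 0, 2, 1): 29 + (-3) + 24 + 16 = 66
σ = (3, 1, 0, 2): 29 + 0 + 12 + 14 = 55
σ = (3, 1, 2, 0): 29 + 0 + 24 + (-7) = 46
σ = (3, 2, 0, 1): 29 + 18 + 12 + 16 = 75
σ = (3, 2, 1, 0): 29 + 18 + 4 + (-7) = 44
Optimal value attained by: σ = (2, 0, 1, 3).
Answer: det⊕(A) = 10; verdict: NONSINGULAR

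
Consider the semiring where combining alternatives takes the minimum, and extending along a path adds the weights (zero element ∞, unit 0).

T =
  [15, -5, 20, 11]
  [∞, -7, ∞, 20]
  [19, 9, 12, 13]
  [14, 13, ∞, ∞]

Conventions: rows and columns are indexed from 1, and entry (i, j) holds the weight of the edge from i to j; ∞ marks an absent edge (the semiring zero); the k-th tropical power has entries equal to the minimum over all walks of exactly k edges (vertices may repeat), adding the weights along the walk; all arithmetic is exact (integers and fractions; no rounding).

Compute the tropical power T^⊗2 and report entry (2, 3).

T^⊗2:
  [25, -12, 32, 15]
  [34, -14, ∞, 13]
  [27, 2, 24, 25]
  [29, 6, 34, 25]
Key observation: no walk of exactly 2 edges connects these vertices, so the entry is the semiring zero.
Answer: (T^⊗2)[2][3] = ∞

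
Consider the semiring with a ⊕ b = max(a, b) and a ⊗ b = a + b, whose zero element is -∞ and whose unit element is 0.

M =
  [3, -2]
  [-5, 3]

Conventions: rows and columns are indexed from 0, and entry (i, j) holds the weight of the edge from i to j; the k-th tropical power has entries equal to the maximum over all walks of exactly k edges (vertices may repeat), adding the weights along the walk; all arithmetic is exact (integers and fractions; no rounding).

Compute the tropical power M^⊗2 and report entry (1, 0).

M^⊗2:
  [6, 1]
  [-2, 6]
Key observation: the optimum is the walk 1->0->0, with weight (-5) + 3 = -2.
Optimal value attained by: walk 1->0->0.
Answer: (M^⊗2)[1][0] = -2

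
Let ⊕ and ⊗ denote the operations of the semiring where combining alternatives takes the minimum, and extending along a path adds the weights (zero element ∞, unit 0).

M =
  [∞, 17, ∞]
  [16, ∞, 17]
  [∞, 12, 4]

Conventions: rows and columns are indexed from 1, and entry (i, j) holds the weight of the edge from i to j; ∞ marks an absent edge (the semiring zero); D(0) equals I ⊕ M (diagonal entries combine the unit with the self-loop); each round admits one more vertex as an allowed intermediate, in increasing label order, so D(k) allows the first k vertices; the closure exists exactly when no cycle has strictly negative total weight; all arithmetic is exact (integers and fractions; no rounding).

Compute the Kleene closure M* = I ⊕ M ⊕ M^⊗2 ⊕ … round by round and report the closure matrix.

D(0):
  [0, 17, ∞]
  [16, 0, 17]
  [∞, 12, 0]
D(1):
  [0, 17, ∞]
  [16, 0, 17]
  [∞, 12, 0]
D(2):
  [0, 17, 34]
  [16, 0, 17]
  [28, 12, 0]
D(3):
  [0, 17, 34]
  [16, 0, 17]
  [28, 12, 0]
Answer: M* = [[0, 17, 34], [16, 0, 17], [28, 12, 0]]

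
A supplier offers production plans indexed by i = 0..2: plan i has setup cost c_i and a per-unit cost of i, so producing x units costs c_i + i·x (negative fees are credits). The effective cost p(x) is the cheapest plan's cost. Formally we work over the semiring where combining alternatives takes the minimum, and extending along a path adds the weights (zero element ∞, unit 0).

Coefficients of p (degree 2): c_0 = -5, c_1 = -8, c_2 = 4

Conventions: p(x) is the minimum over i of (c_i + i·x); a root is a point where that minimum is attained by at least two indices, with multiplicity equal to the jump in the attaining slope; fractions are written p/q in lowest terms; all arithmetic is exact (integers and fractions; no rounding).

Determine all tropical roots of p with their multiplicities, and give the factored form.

hull edge (i=0, c=-5) to (i=1, c=-8): slope -3, span 1
hull edge (i=1, c=-8) to (i=2, c=4): slope 12, span 1
Factored form: p(x) = 4 ⊗ (x ⊕ (-12)) ⊗ (x ⊕ 3)
Answer: roots = -12 (mult 1), 3 (mult 1)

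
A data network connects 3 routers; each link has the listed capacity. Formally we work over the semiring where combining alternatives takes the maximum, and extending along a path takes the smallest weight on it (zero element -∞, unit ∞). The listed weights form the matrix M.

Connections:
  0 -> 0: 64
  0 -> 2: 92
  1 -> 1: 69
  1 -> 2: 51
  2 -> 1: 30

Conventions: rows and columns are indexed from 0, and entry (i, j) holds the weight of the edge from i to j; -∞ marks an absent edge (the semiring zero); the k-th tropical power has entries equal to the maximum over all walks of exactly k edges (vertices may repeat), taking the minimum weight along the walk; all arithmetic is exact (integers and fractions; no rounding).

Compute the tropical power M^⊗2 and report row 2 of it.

M^⊗2:
  [64, 30, 64]
  [-∞, 69, 51]
  [-∞, 30, 30]
Answer: row 2 of M^⊗2 = [-∞, 30, 30]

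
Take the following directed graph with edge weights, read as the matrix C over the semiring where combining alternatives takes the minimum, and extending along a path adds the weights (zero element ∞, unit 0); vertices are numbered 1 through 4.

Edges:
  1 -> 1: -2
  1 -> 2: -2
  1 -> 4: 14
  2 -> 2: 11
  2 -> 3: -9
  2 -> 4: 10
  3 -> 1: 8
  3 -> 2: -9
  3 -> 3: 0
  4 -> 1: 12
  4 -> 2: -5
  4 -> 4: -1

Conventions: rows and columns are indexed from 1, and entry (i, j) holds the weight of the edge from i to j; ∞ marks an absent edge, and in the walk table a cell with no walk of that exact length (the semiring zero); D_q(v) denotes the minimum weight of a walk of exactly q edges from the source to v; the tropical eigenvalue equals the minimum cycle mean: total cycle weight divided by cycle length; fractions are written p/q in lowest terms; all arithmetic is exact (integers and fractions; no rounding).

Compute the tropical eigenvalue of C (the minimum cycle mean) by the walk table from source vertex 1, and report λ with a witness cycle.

q=0: [0, ∞, ∞, ∞]
q=1: [-2, -2, ∞, 14]
q=2: [-4, -4, -11, 8]
q=3: [-6, -20, -13, 6]
q=4: [-8, -22, -29, -10]
Optimal cycle mean attained by: cycle 2->3->2, total (-9) + (-9), length 2.
Answer: λ = -9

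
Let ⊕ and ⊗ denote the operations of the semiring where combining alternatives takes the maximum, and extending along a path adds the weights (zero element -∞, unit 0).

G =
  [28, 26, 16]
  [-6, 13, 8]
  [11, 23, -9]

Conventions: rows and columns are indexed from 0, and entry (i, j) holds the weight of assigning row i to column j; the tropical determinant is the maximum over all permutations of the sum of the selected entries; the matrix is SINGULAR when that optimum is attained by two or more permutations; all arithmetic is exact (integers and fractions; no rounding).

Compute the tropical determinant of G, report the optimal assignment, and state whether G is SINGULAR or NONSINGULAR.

σ = (0, 1, 2): 28 + 13 + (-9) = 32
σ = (0, 2, 1): 28 + 8 + 23 = 59
σ = (1, 0, 2): 26 + (-6) + (-9) = 11
σ = (1, 2, 0): 26 + 8 + 11 = 45
σ = (2, 0, 1): 16 + (-6) + 23 = 33
σ = (2, 1, 0): 16 + 13 + 11 = 40
Optimal value attained by: σ = (0, 2, 1).
Answer: det⊕(G) = 59; verdict: NONSINGULAR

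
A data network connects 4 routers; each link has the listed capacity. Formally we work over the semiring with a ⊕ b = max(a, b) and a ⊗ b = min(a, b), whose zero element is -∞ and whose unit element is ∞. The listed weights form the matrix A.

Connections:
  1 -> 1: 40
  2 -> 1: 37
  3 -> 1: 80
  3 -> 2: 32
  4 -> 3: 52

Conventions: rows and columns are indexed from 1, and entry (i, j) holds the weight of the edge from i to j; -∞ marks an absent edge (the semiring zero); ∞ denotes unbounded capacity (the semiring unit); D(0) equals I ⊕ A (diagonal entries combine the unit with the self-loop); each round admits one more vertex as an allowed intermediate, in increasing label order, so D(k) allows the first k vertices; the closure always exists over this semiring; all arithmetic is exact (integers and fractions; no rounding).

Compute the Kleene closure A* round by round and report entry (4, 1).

D(0):
  [∞, -∞, -∞, -∞]
  [37, ∞, -∞, -∞]
  [80, 32, ∞, -∞]
  [-∞, -∞, 52, ∞]
D(1):
  [∞, -∞, -∞, -∞]
  [37, ∞, -∞, -∞]
  [80, 32, ∞, -∞]
  [-∞, -∞, 52, ∞]
D(2):
  [∞, -∞, -∞, -∞]
  [37, ∞, -∞, -∞]
  [80, 32, ∞, -∞]
  [-∞, -∞, 52, ∞]
D(3):
  [∞, -∞, -∞, -∞]
  [37, ∞, -∞, -∞]
  [80, 32, ∞, -∞]
  [52, 32, 52, ∞]
D(4):
  [∞, -∞, -∞, -∞]
  [37, ∞, -∞, -∞]
  [80, 32, ∞, -∞]
  [52, 32, 52, ∞]
Answer: A*[4][1] = 52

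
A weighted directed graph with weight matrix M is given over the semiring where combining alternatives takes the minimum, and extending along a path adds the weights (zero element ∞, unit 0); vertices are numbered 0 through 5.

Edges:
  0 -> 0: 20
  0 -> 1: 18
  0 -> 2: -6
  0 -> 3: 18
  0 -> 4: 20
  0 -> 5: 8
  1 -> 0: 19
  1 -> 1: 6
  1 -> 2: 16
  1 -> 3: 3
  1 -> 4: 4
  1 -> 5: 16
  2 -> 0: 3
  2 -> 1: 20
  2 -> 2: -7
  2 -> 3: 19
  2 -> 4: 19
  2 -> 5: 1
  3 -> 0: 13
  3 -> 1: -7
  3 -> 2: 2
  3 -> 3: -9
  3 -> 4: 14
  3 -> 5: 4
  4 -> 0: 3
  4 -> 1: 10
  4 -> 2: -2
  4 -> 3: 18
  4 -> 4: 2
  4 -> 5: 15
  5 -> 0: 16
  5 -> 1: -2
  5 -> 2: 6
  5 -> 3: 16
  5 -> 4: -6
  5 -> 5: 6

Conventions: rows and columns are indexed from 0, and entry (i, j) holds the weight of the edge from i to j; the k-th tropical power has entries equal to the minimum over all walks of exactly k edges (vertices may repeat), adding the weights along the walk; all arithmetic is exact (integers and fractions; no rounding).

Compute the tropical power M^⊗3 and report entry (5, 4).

M^⊗2:
  [-3, 6, -13, 9, 2, -5]
  [7, -4, 2, -6, 6, 7]
  [-4, -1, -14, 10, -5, -6]
  [4, -16, -7, -18, -3, -5]
  [1, 11, -9, 9, 4, -1]
  [-3, 4, -8, 1, -4, 7]
M^⊗3:
  [-10, -7, -20, 0, -11, -12]
  [5, -13, -5, -15, 0, -2]
  [-11, -8, -21, 1, -12, -13]
  [-5, -25, -16, -27, -12, -14]
  [-6, -3, -16, 0, -7, -8]
  [-5, -6, -15, -8, -2, -7]
Key observation: the optimum is the walk 5->4->4->4, with weight (-6) + 2 + 2 = -2.
Optimal value attained by: walk 5->4->4->4.
Answer: (M^⊗3)[5][4] = -2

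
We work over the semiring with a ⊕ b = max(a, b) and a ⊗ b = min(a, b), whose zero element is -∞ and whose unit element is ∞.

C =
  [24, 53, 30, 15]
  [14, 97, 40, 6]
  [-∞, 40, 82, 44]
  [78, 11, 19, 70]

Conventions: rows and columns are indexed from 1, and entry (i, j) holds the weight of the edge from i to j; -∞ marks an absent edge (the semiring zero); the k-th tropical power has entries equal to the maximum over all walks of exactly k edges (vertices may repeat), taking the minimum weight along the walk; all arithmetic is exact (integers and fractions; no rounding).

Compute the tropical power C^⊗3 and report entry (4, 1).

C^⊗2:
  [24, 53, 40, 30]
  [14, 97, 40, 40]
  [44, 40, 82, 44]
  [70, 53, 30, 70]
C^⊗3:
  [30, 53, 40, 40]
  [40, 97, 40, 40]
  [44, 44, 82, 44]
  [70, 53, 40, 70]
Key observation: the optimum is the walk 4->4->4->1, with weight 70 min 70 min 78 = 70.
Optimal value attained by: walk 4->4->4->1.
Answer: (C^⊗3)[4][1] = 70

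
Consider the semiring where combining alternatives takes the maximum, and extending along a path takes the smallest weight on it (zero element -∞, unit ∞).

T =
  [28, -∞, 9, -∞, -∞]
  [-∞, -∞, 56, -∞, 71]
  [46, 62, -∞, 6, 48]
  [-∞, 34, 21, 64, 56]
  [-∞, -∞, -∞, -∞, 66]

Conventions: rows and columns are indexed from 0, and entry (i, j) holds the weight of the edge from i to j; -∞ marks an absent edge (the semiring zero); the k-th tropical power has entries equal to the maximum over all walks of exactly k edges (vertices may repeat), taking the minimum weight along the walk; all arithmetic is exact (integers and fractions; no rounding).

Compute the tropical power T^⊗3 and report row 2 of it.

T^⊗2:
  [28, 9, 9, 6, 9]
  [46, 56, -∞, 6, 66]
  [28, 6, 56, 6, 62]
  [21, 34, 34, 64, 56]
  [-∞, -∞, -∞, -∞, 66]
T^⊗3:
  [28, 9, 9, 6, 9]
  [28, 6, 56, 6, 66]
  [46, 56, 9, 6, 62]
  [34, 34, 34, 64, 56]
  [-∞, -∞, -∞, -∞, 66]
Answer: row 2 of T^⊗3 = [46, 56, 9, 6, 62]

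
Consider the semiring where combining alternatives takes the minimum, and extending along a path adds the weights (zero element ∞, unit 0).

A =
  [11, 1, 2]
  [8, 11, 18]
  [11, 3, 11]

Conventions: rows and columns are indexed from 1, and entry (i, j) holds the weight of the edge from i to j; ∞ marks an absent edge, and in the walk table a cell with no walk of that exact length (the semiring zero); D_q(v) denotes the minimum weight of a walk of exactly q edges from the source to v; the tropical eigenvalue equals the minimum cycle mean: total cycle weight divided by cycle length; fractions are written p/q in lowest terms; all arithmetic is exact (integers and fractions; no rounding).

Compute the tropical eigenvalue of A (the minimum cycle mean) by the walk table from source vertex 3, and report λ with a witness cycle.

q=0: [∞, ∞, 0]
q=1: [11, 3, 11]
q=2: [11, 12, 13]
q=3: [20, 12, 13]
Optimal cycle mean attained by: cycle 1->3->2->1, total 2 + 3 + 8, length 3.
Answer: λ = 13/3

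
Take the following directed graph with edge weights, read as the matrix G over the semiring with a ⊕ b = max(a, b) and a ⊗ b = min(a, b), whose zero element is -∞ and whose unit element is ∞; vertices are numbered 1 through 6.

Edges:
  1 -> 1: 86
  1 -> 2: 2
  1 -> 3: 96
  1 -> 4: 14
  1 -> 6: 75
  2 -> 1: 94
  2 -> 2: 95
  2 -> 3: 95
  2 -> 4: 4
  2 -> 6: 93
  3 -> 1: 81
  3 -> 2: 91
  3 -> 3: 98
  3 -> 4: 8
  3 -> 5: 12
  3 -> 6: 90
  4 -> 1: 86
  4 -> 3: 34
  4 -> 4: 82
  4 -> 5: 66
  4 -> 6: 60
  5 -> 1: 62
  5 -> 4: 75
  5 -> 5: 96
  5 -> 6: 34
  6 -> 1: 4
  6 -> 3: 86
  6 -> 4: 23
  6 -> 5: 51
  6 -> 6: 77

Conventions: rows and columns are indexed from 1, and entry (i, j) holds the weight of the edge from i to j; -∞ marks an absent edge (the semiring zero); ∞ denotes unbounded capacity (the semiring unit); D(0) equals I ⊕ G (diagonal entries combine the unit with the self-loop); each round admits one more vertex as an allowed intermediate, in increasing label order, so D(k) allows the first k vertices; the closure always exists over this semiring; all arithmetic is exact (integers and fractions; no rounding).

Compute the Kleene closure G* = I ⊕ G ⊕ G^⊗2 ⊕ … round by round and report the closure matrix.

D(0):
  [∞, 2, 96, 14, -∞, 75]
  [94, ∞, 95, 4, -∞, 93]
  [81, 91, ∞, 8, 12, 90]
  [86, -∞, 34, ∞, 66, 60]
  [62, -∞, -∞, 75, ∞, 34]
  [4, -∞, 86, 23, 51, ∞]
D(1):
  [∞, 2, 96, 14, -∞, 75]
  [94, ∞, 95, 14, -∞, 93]
  [81, 91, ∞, 14, 12, 90]
  [86, 2, 86, ∞, 66, 75]
  [62, 2, 62, 75, ∞, 62]
  [4, 2, 86, 23, 51, ∞]
D(2):
  [∞, 2, 96, 14, -∞, 75]
  [94, ∞, 95, 14, -∞, 93]
  [91, 91, ∞, 14, 12, 91]
  [86, 2, 86, ∞, 66, 75]
  [62, 2, 62, 75, ∞, 62]
  [4, 2, 86, 23, 51, ∞]
D(3):
  [∞, 91, 96, 14, 12, 91]
  [94, ∞, 95, 14, 12, 93]
  [91, 91, ∞, 14, 12, 91]
  [86, 86, 86, ∞, 66, 86]
  [62, 62, 62, 75, ∞, 62]
  [86, 86, 86, 23, 51, ∞]
D(4):
  [∞, 91, 96, 14, 14, 91]
  [94, ∞, 95, 14, 14, 93]
  [91, 91, ∞, 14, 14, 91]
  [86, 86, 86, ∞, 66, 86]
  [75, 75, 75, 75, ∞, 75]
  [86, 86, 86, 23, 51, ∞]
D(5):
  [∞, 91, 96, 14, 14, 91]
  [94, ∞, 95, 14, 14, 93]
  [91, 91, ∞, 14, 14, 91]
  [86, 86, 86, ∞, 66, 86]
  [75, 75, 75, 75, ∞, 75]
  [86, 86, 86, 51, 51, ∞]
D(6):
  [∞, 91, 96, 51, 51, 91]
  [94, ∞, 95, 51, 51, 93]
  [91, 91, ∞, 51, 51, 91]
  [86, 86, 86, ∞, 66, 86]
  [75, 75, 75, 75, ∞, 75]
  [86, 86, 86, 51, 51, ∞]
Answer: G* = [[∞, 91, 96, 51, 51, 91], [94, ∞, 95, 51, 51, 93], [91, 91, ∞, 51, 51, 91], [86, 86, 86, ∞, 66, 86], [75, 75, 75, 75, ∞, 75], [86, 86, 86, 51, 51, ∞]]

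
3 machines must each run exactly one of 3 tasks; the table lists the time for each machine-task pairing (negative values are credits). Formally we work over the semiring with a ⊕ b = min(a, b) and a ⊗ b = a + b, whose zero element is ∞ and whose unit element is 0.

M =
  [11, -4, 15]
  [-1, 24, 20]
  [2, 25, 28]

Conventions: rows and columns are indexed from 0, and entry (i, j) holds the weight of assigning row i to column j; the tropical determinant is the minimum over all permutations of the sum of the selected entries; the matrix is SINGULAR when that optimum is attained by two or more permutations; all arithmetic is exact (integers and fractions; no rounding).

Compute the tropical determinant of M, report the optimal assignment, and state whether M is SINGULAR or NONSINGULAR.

σ = (0, 1, 2): 11 + 24 + 28 = 63
σ = (0, 2, 1): 11 + 20 + 25 = 56
σ = (1, 0, 2): (-4) + (-1) + 28 = 23
σ = (1, 2, 0): (-4) + 20 + 2 = 18
σ = (2, 0, 1): 15 + (-1) + 25 = 39
σ = (2, 1, 0): 15 + 24 + 2 = 41
Optimal value attained by: σ = (1, 2, 0).
Answer: det⊕(M) = 18; verdict: NONSINGULAR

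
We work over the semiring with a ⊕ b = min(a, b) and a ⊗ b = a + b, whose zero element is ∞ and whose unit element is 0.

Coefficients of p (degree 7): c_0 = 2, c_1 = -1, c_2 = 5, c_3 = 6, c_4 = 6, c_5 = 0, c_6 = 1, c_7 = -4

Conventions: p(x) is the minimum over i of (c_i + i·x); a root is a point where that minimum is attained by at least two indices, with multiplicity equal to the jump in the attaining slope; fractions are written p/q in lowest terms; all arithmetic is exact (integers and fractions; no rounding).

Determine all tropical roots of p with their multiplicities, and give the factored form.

hull edge (i=0, c=2) to (i=1, c=-1): slope -3, span 1
hull edge (i=1, c=-1) to (i=7, c=-4): slope -1/2, span 6
Factored form: p(x) = -4 ⊗ (x ⊕ 1/2) ⊗ (x ⊕ 1/2) ⊗ (x ⊕ 1/2) ⊗ (x ⊕ 1/2) ⊗ (x ⊕ 1/2) ⊗ (x ⊕ 1/2) ⊗ (x ⊕ 3)
Answer: roots = 1/2 (mult 6), 3 (mult 1)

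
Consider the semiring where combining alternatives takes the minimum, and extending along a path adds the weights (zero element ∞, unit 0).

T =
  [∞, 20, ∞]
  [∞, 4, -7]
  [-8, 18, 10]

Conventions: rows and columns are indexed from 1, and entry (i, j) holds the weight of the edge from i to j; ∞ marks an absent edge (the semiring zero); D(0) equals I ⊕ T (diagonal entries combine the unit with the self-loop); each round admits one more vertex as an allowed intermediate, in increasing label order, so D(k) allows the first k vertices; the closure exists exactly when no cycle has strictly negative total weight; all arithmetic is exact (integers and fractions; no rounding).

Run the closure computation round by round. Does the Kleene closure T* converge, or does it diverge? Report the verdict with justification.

D(0):
  [0, 20, ∞]
  [∞, 0, -7]
  [-8, 18, 0]
D(1):
  [0, 20, ∞]
  [∞, 0, -7]
  [-8, 12, 0]
D(2):
  [0, 20, 13]
  [∞, 0, -7]
  [-8, 12, 0]
D(3):
  [0, 20, 13]
  [-15, 0, -7]
  [-8, 12, 0]
Key observation: every diagonal entry stays at the unit through all rounds, so no improving cycle exists.
Answer: CONVERGES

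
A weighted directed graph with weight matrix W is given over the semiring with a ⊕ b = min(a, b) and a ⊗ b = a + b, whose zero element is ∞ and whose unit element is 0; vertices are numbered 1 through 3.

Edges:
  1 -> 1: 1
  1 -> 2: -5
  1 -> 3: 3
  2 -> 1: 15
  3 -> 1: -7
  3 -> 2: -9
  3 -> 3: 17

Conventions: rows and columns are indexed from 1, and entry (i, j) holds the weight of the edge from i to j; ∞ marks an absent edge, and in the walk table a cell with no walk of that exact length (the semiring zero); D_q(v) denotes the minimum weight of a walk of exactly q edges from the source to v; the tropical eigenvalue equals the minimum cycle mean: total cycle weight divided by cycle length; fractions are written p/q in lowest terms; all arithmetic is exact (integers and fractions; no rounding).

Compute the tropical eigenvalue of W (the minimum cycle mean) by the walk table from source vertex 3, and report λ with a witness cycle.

q=0: [∞, ∞, 0]
q=1: [-7, -9, 17]
q=2: [-6, -12, -4]
q=3: [-11, -13, -3]
Optimal cycle mean attained by: cycle 1->3->1, total 3 + (-7), length 2.
Answer: λ = -2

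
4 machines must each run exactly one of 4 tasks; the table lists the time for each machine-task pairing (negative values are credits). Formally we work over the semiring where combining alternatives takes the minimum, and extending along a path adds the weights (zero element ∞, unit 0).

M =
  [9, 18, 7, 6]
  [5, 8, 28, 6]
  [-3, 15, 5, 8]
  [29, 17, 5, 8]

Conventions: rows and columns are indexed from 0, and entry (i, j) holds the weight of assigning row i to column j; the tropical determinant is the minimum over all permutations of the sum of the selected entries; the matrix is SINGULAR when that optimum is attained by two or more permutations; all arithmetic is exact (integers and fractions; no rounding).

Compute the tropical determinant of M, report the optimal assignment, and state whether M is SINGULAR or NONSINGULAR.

σ = (0, 1, 2, 3): 9 + 8 + 5 + 8 = 30
σ = (0, 1, 3, 2): 9 + 8 + 8 + 5 = 30
σ = (0, 2, 1, 3): 9 + 28 + 15 + 8 = 60
σ = (0, 2, 3, 1): 9 + 28 + 8 + 17 = 62
σ = (0, 3, 1, 2): 9 + 6 + 15 + 5 = 35
σ = (0, 3, 2, 1): 9 + 6 + 5 + 17 = 37
σ = (1, 0, 2, 3): 18 + 5 + 5 + 8 = 36
σ = (1, 0, 3, 2): 18 + 5 + 8 + 5 = 36
σ = (1, 2, 0, 3): 18 + 28 + (-3) + 8 = 51
σ = (1, 2, 3, 0): 18 + 28 + 8 + 29 = 83
σ = (1, 3, 0, 2): 18 + 6 + (-3) + 5 = 26
σ = (1, 3, 2, 0): 18 + 6 + 5 + 29 = 58
σ = (2, 0, 1, 3): 7 + 5 + 15 + 8 = 35
σ = (2, 0, 3, 1): 7 + 5 + 8 + 17 = 37
σ = (2, 1, 0, 3): 7 + 8 + (-3) + 8 = 20
σ = (2, 1, 3, 0): 7 + 8 + 8 + 29 = 52
σ = (2, 3, 0, 1): 7 + 6 + (-3) + 17 = 27
σ = (2, 3, 1, 0): 7 + 6 + 15 + 29 = 57
σ = (3, 0, 1, 2): 6 + 5 + 15 + 5 = 31
σ = (3, 0, 2, 1): 6 + 5 + 5 + 17 = 33
σ = (3, 1, 0, 2): 6 + 8 + (-3) + 5 = 16
σ = (3, 1, 2, 0): 6 + 8 + 5 + 29 = 48
σ = (3, 2, 0, 1): 6 + 28 + (-3) + 17 = 48
σ = (3, 2, 1, 0): 6 + 28 + 15 + 29 = 78
Optimal value attained by: σ = (3, 1, 0, 2).
Answer: det⊕(M) = 16; verdict: NONSINGULAR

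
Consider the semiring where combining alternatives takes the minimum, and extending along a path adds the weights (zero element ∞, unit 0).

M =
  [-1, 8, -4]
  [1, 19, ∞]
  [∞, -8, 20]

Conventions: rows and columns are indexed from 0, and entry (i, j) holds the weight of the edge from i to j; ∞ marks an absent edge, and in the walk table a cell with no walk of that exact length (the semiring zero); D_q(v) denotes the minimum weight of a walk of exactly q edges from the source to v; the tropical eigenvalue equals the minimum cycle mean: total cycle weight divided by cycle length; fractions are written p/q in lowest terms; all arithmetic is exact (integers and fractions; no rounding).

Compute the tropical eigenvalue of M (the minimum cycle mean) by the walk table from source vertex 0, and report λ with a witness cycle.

q=0: [0, ∞, ∞]
q=1: [-1, 8, -4]
q=2: [-2, -12, -5]
q=3: [-11, -13, -6]
Optimal cycle mean attained by: cycle 0->2->1->0, total (-4) + (-8) + 1, length 3.
Answer: λ = -11/3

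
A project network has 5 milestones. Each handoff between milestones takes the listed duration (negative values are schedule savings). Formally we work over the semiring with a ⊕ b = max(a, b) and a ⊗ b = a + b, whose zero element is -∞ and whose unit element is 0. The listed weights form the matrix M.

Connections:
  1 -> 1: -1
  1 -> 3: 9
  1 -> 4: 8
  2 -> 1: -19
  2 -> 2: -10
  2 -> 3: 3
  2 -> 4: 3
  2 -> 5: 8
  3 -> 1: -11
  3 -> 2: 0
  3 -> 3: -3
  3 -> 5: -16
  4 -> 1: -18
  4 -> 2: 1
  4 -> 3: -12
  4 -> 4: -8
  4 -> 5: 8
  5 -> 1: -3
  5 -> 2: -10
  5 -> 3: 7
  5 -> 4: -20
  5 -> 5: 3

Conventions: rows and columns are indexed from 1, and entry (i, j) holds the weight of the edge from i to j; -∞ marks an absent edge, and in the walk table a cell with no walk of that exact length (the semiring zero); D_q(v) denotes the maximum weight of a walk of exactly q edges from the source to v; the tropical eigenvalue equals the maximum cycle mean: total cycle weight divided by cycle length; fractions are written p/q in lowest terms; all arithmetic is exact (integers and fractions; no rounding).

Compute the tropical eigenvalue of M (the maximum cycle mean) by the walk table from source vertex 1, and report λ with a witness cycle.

q=0: [0, -∞, -∞, -∞, -∞]
q=1: [-1, -∞, 9, 8, -∞]
q=2: [-2, 9, 8, 7, 16]
q=3: [13, 8, 23, 12, 19]
q=4: [16, 23, 26, 21, 22]
q=5: [19, 26, 29, 26, 31]
Optimal cycle mean attained by: cycle 2->5->3->2, total 8 + 7 + 0, length 3.
Answer: λ = 5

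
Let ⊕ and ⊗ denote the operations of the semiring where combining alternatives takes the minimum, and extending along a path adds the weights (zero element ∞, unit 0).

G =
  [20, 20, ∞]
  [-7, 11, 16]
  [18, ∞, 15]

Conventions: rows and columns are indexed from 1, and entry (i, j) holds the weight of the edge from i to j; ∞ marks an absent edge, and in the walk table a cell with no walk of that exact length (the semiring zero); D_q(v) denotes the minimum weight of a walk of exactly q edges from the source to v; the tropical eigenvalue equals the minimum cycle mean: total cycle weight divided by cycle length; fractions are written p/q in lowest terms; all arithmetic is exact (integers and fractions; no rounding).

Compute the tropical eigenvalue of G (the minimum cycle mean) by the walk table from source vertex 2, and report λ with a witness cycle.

q=0: [∞, 0, ∞]
q=1: [-7, 11, 16]
q=2: [4, 13, 27]
q=3: [6, 24, 29]
Optimal cycle mean attained by: cycle 1->2->1, total 20 + (-7), length 2.
Answer: λ = 13/2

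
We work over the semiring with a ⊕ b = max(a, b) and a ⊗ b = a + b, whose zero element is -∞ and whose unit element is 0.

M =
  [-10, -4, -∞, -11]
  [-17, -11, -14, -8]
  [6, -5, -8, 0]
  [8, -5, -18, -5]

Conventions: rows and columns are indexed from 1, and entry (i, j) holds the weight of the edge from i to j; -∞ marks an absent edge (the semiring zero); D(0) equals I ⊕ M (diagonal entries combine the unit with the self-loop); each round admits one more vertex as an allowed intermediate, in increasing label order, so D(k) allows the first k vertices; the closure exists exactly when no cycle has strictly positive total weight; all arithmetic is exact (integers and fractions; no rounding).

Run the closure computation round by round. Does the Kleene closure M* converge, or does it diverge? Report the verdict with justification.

D(0):
  [0, -4, -∞, -11]
  [-17, 0, -14, -8]
  [6, -5, 0, 0]
  [8, -5, -18, 0]
D(1):
  [0, -4, -∞, -11]
  [-17, 0, -14, -8]
  [6, 2, 0, 0]
  [8, 4, -18, 0]
D(2):
  [0, -4, -18, -11]
  [-17, 0, -14, -8]
  [6, 2, 0, 0]
  [8, 4, -10, 0]
D(3):
  [0, -4, -18, -11]
  [-8, 0, -14, -8]
  [6, 2, 0, 0]
  [8, 4, -10, 0]
D(4):
  [0, -4, -18, -11]
  [0, 0, -14, -8]
  [8, 4, 0, 0]
  [8, 4, -10, 0]
Key observation: every diagonal entry stays at the unit through all rounds, so no improving cycle exists.
Answer: CONVERGES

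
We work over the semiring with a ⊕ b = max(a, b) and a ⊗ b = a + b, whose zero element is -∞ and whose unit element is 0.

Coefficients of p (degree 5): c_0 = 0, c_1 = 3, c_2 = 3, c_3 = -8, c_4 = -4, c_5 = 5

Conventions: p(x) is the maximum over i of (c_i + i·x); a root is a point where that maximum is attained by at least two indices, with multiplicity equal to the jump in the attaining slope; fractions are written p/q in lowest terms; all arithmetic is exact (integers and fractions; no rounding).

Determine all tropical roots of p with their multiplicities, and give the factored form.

hull edge (i=0, c=0) to (i=1, c=3): slope 3, span 1
hull edge (i=1, c=3) to (i=5, c=5): slope 1/2, span 4
Factored form: p(x) = 5 ⊗ (x ⊕ (-3)) ⊗ (x ⊕ (-1/2)) ⊗ (x ⊕ (-1/2)) ⊗ (x ⊕ (-1/2)) ⊗ (x ⊕ (-1/2))
Answer: roots = -3 (mult 1), -1/2 (mult 4)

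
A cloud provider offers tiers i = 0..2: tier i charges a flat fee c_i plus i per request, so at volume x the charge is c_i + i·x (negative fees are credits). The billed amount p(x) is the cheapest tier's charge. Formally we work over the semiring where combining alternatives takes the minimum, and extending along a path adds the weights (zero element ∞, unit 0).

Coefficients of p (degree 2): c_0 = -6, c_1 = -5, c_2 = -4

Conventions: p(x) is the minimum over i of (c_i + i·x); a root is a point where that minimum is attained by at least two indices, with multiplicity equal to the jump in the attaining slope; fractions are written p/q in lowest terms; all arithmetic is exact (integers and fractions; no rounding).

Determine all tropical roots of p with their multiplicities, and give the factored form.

hull edge (i=0, c=-6) to (i=2, c=-4): slope 1, span 2
Factored form: p(x) = -4 ⊗ (x ⊕ (-1)) ⊗ (x ⊕ (-1))
Answer: roots = -1 (mult 2)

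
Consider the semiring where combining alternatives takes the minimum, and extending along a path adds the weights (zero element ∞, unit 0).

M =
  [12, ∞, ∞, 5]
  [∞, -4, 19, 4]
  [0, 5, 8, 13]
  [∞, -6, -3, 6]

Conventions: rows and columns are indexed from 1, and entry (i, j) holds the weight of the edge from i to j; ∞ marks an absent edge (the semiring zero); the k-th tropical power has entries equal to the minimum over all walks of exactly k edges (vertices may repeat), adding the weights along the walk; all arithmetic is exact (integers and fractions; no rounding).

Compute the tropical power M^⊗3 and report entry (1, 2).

M^⊗2:
  [24, -1, 2, 11]
  [19, -8, 1, 0]
  [8, 1, 10, 5]
  [-3, -10, 3, -2]
M^⊗3:
  [2, -5, 8, 3]
  [1, -12, -3, -4]
  [10, -3, 2, 5]
  [3, -14, -5, -6]
Key observation: the optimum is the walk 1->4->2->2, with weight 5 + (-6) + (-4) = -5.
Optimal value attained by: walk 1->4->2->2.
Answer: (M^⊗3)[1][2] = -5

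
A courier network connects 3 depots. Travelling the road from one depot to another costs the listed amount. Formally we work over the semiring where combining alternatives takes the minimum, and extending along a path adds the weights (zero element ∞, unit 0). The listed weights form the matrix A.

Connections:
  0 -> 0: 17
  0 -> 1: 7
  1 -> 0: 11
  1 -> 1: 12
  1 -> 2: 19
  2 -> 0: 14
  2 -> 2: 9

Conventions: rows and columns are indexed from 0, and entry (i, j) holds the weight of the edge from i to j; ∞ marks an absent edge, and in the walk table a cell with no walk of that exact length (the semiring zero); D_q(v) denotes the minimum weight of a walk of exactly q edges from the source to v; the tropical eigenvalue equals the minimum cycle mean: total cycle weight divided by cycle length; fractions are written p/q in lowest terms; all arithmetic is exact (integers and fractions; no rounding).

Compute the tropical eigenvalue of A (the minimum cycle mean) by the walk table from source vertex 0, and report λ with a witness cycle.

q=0: [0, ∞, ∞]
q=1: [17, 7, ∞]
q=2: [18, 19, 26]
q=3: [30, 25, 35]
Optimal cycle mean attained by: cycle 0->1->0, total 7 + 11, length 2.
Answer: λ = 9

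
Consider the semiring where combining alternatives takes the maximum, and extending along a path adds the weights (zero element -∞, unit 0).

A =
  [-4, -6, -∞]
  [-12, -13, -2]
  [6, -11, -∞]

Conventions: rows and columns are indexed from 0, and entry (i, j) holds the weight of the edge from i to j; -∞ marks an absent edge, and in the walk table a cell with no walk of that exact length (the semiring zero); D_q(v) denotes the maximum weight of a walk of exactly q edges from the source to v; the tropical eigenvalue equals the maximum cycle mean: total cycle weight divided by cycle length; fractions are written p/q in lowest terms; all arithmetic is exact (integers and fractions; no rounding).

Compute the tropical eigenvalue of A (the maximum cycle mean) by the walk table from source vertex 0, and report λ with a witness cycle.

q=0: [0, -∞, -∞]
q=1: [-4, -6, -∞]
q=2: [-8, -10, -8]
q=3: [-2, -14, -12]
Optimal cycle mean attained by: cycle 0->1->2->0, total (-6) + (-2) + 6, length 3.
Answer: λ = -2/3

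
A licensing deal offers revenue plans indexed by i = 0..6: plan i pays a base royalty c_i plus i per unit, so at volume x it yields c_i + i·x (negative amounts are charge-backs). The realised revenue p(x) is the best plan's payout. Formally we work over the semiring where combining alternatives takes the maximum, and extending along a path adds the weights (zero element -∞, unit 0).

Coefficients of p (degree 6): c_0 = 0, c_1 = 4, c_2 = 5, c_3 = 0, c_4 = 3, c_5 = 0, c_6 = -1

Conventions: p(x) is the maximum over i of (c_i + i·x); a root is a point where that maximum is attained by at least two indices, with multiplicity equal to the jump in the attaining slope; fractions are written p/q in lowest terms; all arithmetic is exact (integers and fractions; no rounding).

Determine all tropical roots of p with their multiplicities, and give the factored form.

hull edge (i=0, c=0) to (i=1, c=4): slope 4, span 1
hull edge (i=1, c=4) to (i=2, c=5): slope 1, span 1
hull edge (i=2, c=5) to (i=4, c=3): slope -1, span 2
hull edge (i=4, c=3) to (i=6, c=-1): slope -2, span 2
Factored form: p(x) = -1 ⊗ (x ⊕ (-4)) ⊗ (x ⊕ (-1)) ⊗ (x ⊕ 1) ⊗ (x ⊕ 1) ⊗ (x ⊕ 2) ⊗ (x ⊕ 2)
Answer: roots = -4 (mult 1), -1 (mult 1), 1 (mult 2), 2 (mult 2)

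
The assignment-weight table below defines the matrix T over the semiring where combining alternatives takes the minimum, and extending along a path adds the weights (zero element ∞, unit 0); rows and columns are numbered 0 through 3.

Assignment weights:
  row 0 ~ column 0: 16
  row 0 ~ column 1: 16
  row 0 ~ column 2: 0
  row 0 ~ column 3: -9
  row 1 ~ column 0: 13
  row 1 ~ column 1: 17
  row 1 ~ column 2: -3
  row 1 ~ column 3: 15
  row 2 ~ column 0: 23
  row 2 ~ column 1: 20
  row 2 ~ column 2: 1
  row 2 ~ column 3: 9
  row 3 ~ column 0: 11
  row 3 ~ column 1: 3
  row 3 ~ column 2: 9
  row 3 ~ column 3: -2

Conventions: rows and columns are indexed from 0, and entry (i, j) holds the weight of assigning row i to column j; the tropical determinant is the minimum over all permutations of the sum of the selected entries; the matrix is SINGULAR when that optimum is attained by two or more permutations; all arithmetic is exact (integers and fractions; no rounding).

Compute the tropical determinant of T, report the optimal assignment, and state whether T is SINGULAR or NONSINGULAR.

σ = (0, 1, 2, 3): 16 + 17 + 1 + (-2) = 32
σ = (0, 1, 3, 2): 16 + 17 + 9 + 9 = 51
σ = (0, 2, 1, 3): 16 + (-3) + 20 + (-2) = 31
σ = (0, 2, 3, 1): 16 + (-3) + 9 + 3 = 25
σ = (0, 3, 1, 2): 16 + 15 + 20 + 9 = 60
σ = (0, 3, 2, 1): 16 + 15 + 1 + 3 = 35
σ = (1, 0, 2, 3): 16 + 13 + 1 + (-2) = 28
σ = (1, 0, 3, 2): 16 + 13 + 9 + 9 = 47
σ = (1, 2, 0, 3): 16 + (-3) + 23 + (-2) = 34
σ = (1, 2, 3, 0): 16 + (-3) + 9 + 11 = 33
σ = (1, 3, 0, 2): 16 + 15 + 23 + 9 = 63
σ = (1, 3, 2, 0): 16 + 15 + 1 + 11 = 43
σ = (2, 0, 1, 3): 0 + 13 + 20 + (-2) = 31
σ = (2, 0, 3, 1): 0 + 13 + 9 + 3 = 25
σ = (2, 1, 0, 3): 0 + 17 + 23 + (-2) = 38
σ = (2, 1, 3, 0): 0 + 17 + 9 + 11 = 37
σ = (2, 3, 0, 1): 0 + 15 + 23 + 3 = 41
σ = (2, 3, 1, 0): 0 + 15 + 20 + 11 = 46
σ = (3, 0, 1, 2): (-9) + 13 + 20 + 9 = 33
σ = (3, 0, 2, 1): (-9) + 13 + 1 + 3 = 8
σ = (3, 1, 0, 2): (-9) + 17 + 23 + 9 = 40
σ = (3, 1, 2, 0): (-9) + 17 + 1 + 11 = 20
σ = (3, 2, 0, 1): (-9) + (-3) + 23 + 3 = 14
σ = (3, 2, 1, 0): (-9) + (-3) + 20 + 11 = 19
Optimal value attained by: σ = (3, 0, 2, 1).
Answer: det⊕(T) = 8; verdict: NONSINGULAR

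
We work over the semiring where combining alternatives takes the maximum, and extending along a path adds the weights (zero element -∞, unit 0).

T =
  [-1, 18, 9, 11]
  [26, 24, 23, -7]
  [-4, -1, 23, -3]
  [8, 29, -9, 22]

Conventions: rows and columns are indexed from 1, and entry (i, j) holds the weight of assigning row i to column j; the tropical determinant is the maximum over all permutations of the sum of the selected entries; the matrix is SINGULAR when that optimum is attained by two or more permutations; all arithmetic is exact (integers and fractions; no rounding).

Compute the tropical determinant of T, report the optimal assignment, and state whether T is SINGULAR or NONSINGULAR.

σ = (1, 2, 3, 4): (-1) + 24 + 23 + 22 = 68
σ = (1, 2, 4, 3): (-1) + 24 + (-3) + (-9) = 11
σ = (1, 3, 2, 4): (-1) + 23 + (-1) + 22 = 43
σ = (1, 3, 4, 2): (-1) + 23 + (-3) + 29 = 48
σ = (1, 4, 2, 3): (-1) + (-7) + (-1) + (-9) = -18
σ = (1, 4, 3, 2): (-1) + (-7) + 23 + 29 = 44
σ = (2, 1, 3, 4): 18 + 26 + 23 + 22 = 89
σ = (2, 1, 4, 3): 18 + 26 + (-3) + (-9) = 32
σ = (2, 3, 1, 4): 18 + 23 + (-4) + 22 = 59
σ = (2, 3, 4, 1): 18 + 23 + (-3) + 8 = 46
σ = (2, 4, 1, 3): 18 + (-7) + (-4) + (-9) = -2
σ = (2, 4, 3, 1): 18 + (-7) + 23 + 8 = 42
σ = (3, 1, 2, 4): 9 + 26 + (-1) + 22 = 56
σ = (3, 1, 4, 2): 9 + 26 + (-3) + 29 = 61
σ = (3, 2, 1, 4): 9 + 24 + (-4) + 22 = 51
σ = (3, 2, 4, 1): 9 + 24 + (-3) + 8 = 38
σ = (3, 4, 1, 2): 9 + (-7) + (-4) + 29 = 27
σ = (3, 4, 2, 1): 9 + (-7) + (-1) + 8 = 9
σ = (4, 1, 2, 3): 11 + 26 + (-1) + (-9) = 27
σ = (4, 1, 3, 2): 11 + 26 + 23 + 29 = 89
σ = (4, 2, 1, 3): 11 + 24 + (-4) + (-9) = 22
σ = (4, 2, 3, 1): 11 + 24 + 23 + 8 = 66
σ = (4, 3, 1, 2): 11 + 23 + (-4) + 29 = 59
σ = (4, 3, 2, 1): 11 + 23 + (-1) + 8 = 41
Optimal value attained by: σ = (2, 1, 3, 4).
Answer: det⊕(T) = 89; verdict: SINGULAR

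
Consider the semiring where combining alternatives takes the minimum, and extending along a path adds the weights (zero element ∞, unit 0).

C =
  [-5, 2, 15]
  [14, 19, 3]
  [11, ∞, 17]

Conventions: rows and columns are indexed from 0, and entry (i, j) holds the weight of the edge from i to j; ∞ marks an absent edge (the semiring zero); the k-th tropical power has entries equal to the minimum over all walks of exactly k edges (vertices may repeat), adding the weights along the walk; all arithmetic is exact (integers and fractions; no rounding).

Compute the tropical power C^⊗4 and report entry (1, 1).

C^⊗2:
  [-10, -3, 5]
  [9, 16, 20]
  [6, 13, 26]
C^⊗3:
  [-15, -8, 0]
  [4, 11, 19]
  [1, 8, 16]
C^⊗4:
  [-20, -13, -5]
  [-1, 6, 14]
  [-4, 3, 11]
Key observation: the optimum is the walk 1->0->0->0->1, with weight 14 + (-5) + (-5) + 2 = 6.
Optimal value attained by: walk 1->0->0->0->1.
Answer: (C^⊗4)[1][1] = 6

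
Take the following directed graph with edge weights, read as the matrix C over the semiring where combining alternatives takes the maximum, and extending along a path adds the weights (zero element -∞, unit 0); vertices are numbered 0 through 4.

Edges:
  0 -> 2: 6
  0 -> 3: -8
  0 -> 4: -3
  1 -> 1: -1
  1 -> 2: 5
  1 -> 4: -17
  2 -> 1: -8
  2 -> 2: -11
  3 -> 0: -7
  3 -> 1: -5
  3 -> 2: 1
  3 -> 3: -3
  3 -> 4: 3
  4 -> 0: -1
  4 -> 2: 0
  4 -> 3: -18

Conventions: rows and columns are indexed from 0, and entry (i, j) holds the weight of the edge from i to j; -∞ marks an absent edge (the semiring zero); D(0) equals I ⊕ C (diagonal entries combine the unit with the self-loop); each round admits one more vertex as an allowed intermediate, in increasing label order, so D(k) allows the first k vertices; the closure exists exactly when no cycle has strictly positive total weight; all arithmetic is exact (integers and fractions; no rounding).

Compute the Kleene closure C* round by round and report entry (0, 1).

D(0):
  [0, -∞, 6, -8, -3]
  [-∞, 0, 5, -∞, -17]
  [-∞, -8, 0, -∞, -∞]
  [-7, -5, 1, 0, 3]
  [-1, -∞, 0, -18, 0]
D(1):
  [0, -∞, 6, -8, -3]
  [-∞, 0, 5, -∞, -17]
  [-∞, -8, 0, -∞, -∞]
  [-7, -5, 1, 0, 3]
  [-1, -∞, 5, -9, 0]
D(2):
  [0, -∞, 6, -8, -3]
  [-∞, 0, 5, -∞, -17]
  [-∞, -8, 0, -∞, -25]
  [-7, -5, 1, 0, 3]
  [-1, -∞, 5, -9, 0]
D(3):
  [0, -2, 6, -8, -3]
  [-∞, 0, 5, -∞, -17]
  [-∞, -8, 0, -∞, -25]
  [-7, -5, 1, 0, 3]
  [-1, -3, 5, -9, 0]
D(4):
  [0, -2, 6, -8, -3]
  [-∞, 0, 5, -∞, -17]
  [-∞, -8, 0, -∞, -25]
  [-7, -5, 1, 0, 3]
  [-1, -3, 5, -9, 0]
D(5):
  [0, -2, 6, -8, -3]
  [-18, 0, 5, -26, -17]
  [-26, -8, 0, -34, -25]
  [2, 0, 8, 0, 3]
  [-1, -3, 5, -9, 0]
Answer: C*[0][1] = -2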